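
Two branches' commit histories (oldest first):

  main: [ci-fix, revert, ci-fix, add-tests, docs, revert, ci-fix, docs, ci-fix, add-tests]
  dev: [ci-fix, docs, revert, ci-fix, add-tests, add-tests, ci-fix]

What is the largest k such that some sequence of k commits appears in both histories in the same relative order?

5

One common subsequence of length 5: ci-fix at main[1]=dev[1] → revert at main[2]=dev[3] → ci-fix at main[3]=dev[4] → add-tests at main[4]=dev[6] → ci-fix at main[9]=dev[7]. Since dp[10][7] = 5, nothing longer is possible.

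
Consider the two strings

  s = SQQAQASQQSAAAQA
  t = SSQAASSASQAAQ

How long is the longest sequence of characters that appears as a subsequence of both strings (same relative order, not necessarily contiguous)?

Pick S [1,2], then Q [3,3], then A [4,4], then A [6,5], then S [7,6], then S [10,7], then A [11,8], then A [12,11], then A [13,12], then Q [14,13]; all 10 characters appear in both, in order. Since dp[15][13] = 10, nothing longer is possible.

10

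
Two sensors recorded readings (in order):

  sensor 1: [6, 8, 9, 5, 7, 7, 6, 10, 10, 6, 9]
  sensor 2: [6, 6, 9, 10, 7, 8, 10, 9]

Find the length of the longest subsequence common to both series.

5

Let dp[i][j] be the LCS length of the first i values of sensor 1 and the first j values of sensor 2. dp[i][j] = dp[i-1][j-1]+1 when the i-th and j-th values match, else max(dp[i-1][j], dp[i][j-1]).
    ·  6  6  9 10  7  8 10  9
 ·  0  0  0  0  0  0  0  0  0
 6  0  1  1  1  1  1  1  1  1
 8  0  1  1  1  1  1  2  2  2
 9  0  1  1  2  2  2  2  2  3
 5  0  1  1  2  2  2  2  2  3
 7  0  1  1  2  2  3  3  3  3
 7  0  1  1  2  2  3  3  3  3
 6  0  1  2  2  2  3  3  3  3
10  0  1  2  2  3  3  3  4  4
10  0  1  2  2  3  3  3  4  4
 6  0  1  2  2  3  3  3  4  4
 9  0  1  2  3  3  3  3  4  5
dp[11][8] = 5. One LCS (by backtracking along matches): 6, 9, 7, 10, 9.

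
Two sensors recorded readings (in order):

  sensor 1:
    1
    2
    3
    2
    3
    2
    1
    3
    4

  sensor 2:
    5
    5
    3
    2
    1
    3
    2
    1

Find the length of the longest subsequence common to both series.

Pick 3 (sensor 1 #3, sensor 2 #3), then 2 (sensor 1 #4, sensor 2 #4), then 3 (sensor 1 #5, sensor 2 #6), then 2 (sensor 1 #6, sensor 2 #7), then 1 (sensor 1 #7, sensor 2 #8); all 5 values appear in both, in order. The LCS DP gives dp[9][8] = 5, so this is optimal.

5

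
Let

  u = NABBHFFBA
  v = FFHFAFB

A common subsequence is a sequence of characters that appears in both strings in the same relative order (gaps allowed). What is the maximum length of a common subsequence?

4

Let dp[i][j] be the LCS length of the first i characters of u and the first j characters of v. dp[i][j] = dp[i-1][j-1]+1 when the i-th and j-th characters match, else max(dp[i-1][j], dp[i][j-1]).
    ·  F  F  H  F  A  F  B
 ·  0  0  0  0  0  0  0  0
 N  0  0  0  0  0  0  0  0
 A  0  0  0  0  0  1  1  1
 B  0  0  0  0  0  1  1  2
 B  0  0  0  0  0  1  1  2
 H  0  0  0  1  1  1  1  2
 F  0  1  1  1  2  2  2  2
 F  0  1  2  2  2  2  3  3
 B  0  1  2  2  2  2  3  4
 A  0  1  2  2  2  3  3  4
dp[9][7] = 4. One LCS (by backtracking along matches): HFFB.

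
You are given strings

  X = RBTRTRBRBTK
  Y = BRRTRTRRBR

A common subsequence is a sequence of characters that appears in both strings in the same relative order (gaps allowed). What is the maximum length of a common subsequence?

7

Let dp[i][j] be the LCS length of the first i characters of X and the first j characters of Y. dp[i][j] = dp[i-1][j-1]+1 when the i-th and j-th characters match, else max(dp[i-1][j], dp[i][j-1]).
    ·  B  R  R  T  R  T  R  R  B  R
 ·  0  0  0  0  0  0  0  0  0  0  0
 R  0  0  1  1  1  1  1  1  1  1  1
 B  0  1  1  1  1  1  1  1  1  2  2
 T  0  1  1  1  2  2  2  2  2  2  2
 R  0  1  2  2  2  3  3  3  3  3  3
 T  0  1  2  2  3  3  4  4  4  4  4
 R  0  1  2  3  3  4  4  5  5  5  5
 B  0  1  2  3  3  4  4  5  5  6  6
 R  0  1  2  3  3  4  4  5  6  6  7
 B  0  1  2  3  3  4  4  5  6  7  7
 T  0  1  2  3  4  4  5  5  6  7  7
 K  0  1  2  3  4  4  5  5  6  7  7
dp[11][10] = 7. One LCS (by backtracking along matches): RTRTRBR.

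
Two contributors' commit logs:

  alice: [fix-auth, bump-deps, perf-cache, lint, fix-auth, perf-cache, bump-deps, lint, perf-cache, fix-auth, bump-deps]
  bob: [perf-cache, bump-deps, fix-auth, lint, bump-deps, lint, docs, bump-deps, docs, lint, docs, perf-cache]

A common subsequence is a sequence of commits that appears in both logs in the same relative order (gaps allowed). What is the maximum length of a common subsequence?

Taking fix-auth [1,3], bump-deps [2,5], lint [4,6], bump-deps [7,8], lint [8,10], perf-cache [9,12] gives a common subsequence of length 6. Since dp[11][12] = 6, nothing longer is possible.

6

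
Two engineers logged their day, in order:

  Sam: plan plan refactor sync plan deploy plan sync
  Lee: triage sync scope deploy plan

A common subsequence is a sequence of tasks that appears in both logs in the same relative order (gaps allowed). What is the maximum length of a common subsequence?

Pick sync at Sam[4]=Lee[2], then deploy at Sam[6]=Lee[4], then plan at Sam[7]=Lee[5]; all 3 tasks appear in both, in order. dp[8][5] = 3 confirms this is the maximum.

3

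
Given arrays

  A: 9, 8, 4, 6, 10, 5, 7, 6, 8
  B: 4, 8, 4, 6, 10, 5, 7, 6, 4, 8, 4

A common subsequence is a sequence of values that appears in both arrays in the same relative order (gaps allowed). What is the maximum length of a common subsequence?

8

Let dp[i][j] be the LCS length of the first i values of A and the first j values of B. dp[i][j] = dp[i-1][j-1]+1 when the i-th and j-th values match, else max(dp[i-1][j], dp[i][j-1]).
    ·  4  8  4  6 10  5  7  6  4  8  4
 ·  0  0  0  0  0  0  0  0  0  0  0  0
 9  0  0  0  0  0  0  0  0  0  0  0  0
 8  0  0  1  1  1  1  1  1  1  1  1  1
 4  0  1  1  2  2  2  2  2  2  2  2  2
 6  0  1  1  2  3  3  3  3  3  3  3  3
10  0  1  1  2  3  4  4  4  4  4  4  4
 5  0  1  1  2  3  4  5  5  5  5  5  5
 7  0  1  1  2  3  4  5  6  6  6  6  6
 6  0  1  1  2  3  4  5  6  7  7  7  7
 8  0  1  2  2  3  4  5  6  7  7  8  8
dp[9][11] = 8. One LCS (by backtracking along matches): 8, 4, 6, 10, 5, 7, 6, 8.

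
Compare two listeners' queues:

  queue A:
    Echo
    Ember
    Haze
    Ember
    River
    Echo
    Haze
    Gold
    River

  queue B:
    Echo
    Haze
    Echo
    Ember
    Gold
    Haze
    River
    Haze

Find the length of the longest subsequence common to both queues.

5

Match Echo [1,3]; then Ember [2,4]; then Haze [3,6]; then River [5,7]; then Haze [7,8] — 5 songs in the same relative order in both. Since dp[9][8] = 5, nothing longer is possible.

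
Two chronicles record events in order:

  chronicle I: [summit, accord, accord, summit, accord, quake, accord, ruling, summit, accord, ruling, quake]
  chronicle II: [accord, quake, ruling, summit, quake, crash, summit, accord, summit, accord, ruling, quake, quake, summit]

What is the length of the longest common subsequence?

Match accord [2,1], summit [4,4], quake [6,5], accord [7,8], summit [9,9], accord [10,10], ruling [11,11], quake [12,13] — 8 events in the same relative order in both. Since dp[12][14] = 8, nothing longer is possible.

8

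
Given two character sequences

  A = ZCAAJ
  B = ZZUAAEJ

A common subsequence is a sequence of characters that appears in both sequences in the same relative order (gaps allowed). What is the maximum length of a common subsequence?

4

Taking Z [1,2], A [3,4], A [4,5], J [5,7] gives a common subsequence of length 4, and the DP table's final entry dp[5][7] is also 4, so no common subsequence is longer.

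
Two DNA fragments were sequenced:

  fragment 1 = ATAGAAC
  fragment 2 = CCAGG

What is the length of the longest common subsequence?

2

Let dp[i][j] be the LCS length of the first i bases of fragment 1 and the first j bases of fragment 2. dp[i][j] = dp[i-1][j-1]+1 when the i-th and j-th bases match, else max(dp[i-1][j], dp[i][j-1]).
    ·  C  C  A  G  G
 ·  0  0  0  0  0  0
 A  0  0  0  1  1  1
 T  0  0  0  1  1  1
 A  0  0  0  1  1  1
 G  0  0  0  1  2  2
 A  0  0  0  1  2  2
 A  0  0  0  1  2  2
 C  0  1  1  1  2  2
dp[7][5] = 2. One LCS (by backtracking along matches): AG.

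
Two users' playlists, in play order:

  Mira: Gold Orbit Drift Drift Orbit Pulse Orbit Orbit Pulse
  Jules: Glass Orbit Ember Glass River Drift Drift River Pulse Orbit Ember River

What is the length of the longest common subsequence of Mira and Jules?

5

Match Orbit at Mira[2]=Jules[2], then Drift at Mira[3]=Jules[6], then Drift at Mira[4]=Jules[7], then Pulse at Mira[6]=Jules[9], then Orbit at Mira[7]=Jules[10] — 5 songs in the same relative order in both. The LCS DP gives dp[9][12] = 5, so this is optimal.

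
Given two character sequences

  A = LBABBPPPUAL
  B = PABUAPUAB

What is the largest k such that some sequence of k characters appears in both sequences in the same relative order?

5

Let dp[i][j] be the LCS length of the first i characters of A and the first j characters of B. dp[i][j] = dp[i-1][j-1]+1 when the i-th and j-th characters match, else max(dp[i-1][j], dp[i][j-1]).
    ·  P  A  B  U  A  P  U  A  B
 ·  0  0  0  0  0  0  0  0  0  0
 L  0  0  0  0  0  0  0  0  0  0
 B  0  0  0  1  1  1  1  1  1  1
 A  0  0  1  1  1  2  2  2  2  2
 B  0  0  1  2  2  2  2  2  2  3
 B  0  0  1  2  2  2  2  2  2  3
 P  0  1  1  2  2  2  3  3  3  3
 P  0  1  1  2  2  2  3  3  3  3
 P  0  1  1  2  2  2  3  3  3  3
 U  0  1  1  2  3  3  3  4  4  4
 A  0  1  2  2  3  4  4  4  5  5
 L  0  1  2  2  3  4  4  4  5  5
dp[11][9] = 5. One LCS (by backtracking along matches): BAPUA.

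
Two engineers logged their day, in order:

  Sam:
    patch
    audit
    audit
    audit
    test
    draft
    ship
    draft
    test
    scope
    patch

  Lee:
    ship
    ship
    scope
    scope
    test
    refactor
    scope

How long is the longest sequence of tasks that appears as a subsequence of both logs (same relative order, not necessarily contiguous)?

Pick ship at Sam[7]=Lee[2], test at Sam[9]=Lee[5], scope at Sam[10]=Lee[7]; all 3 tasks appear in both, in order. The LCS DP gives dp[11][7] = 3, so this is optimal.

3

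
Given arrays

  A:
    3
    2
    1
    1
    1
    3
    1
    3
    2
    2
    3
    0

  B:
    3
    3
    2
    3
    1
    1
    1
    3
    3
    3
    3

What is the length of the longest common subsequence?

Taking 3 at A[1]=B[2], then 2 at A[2]=B[3], then 1 at A[3]=B[5], then 1 at A[4]=B[6], then 1 at A[5]=B[7], then 3 at A[6]=B[9], then 3 at A[8]=B[10], then 3 at A[11]=B[11] gives a common subsequence of length 8. dp[12][11] = 8 confirms this is the maximum.

8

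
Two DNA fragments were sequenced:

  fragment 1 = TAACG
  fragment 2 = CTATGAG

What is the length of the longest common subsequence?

One common subsequence of length 4: T (fragment 1 #1, fragment 2 #2) → A (fragment 1 #2, fragment 2 #3) → A (fragment 1 #3, fragment 2 #6) → G (fragment 1 #5, fragment 2 #7), and the DP table's final entry dp[5][7] is also 4, so no common subsequence is longer.

4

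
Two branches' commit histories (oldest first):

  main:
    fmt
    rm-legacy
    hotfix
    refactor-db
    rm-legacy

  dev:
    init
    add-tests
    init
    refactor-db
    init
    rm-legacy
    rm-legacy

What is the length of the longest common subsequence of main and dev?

Pick rm-legacy (main #2, dev #6); then rm-legacy (main #5, dev #7); all 2 commits appear in both, in order. dp[5][7] = 2 confirms this is the maximum.

2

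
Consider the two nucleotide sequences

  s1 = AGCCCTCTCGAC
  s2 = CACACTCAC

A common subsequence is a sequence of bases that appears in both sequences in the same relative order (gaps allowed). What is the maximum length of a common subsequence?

One common subsequence of length 7: A at s1[1]=s2[2], then C at s1[3]=s2[3], then C at s1[7]=s2[5], then T at s1[8]=s2[6], then C at s1[9]=s2[7], then A at s1[11]=s2[8], then C at s1[12]=s2[9]. dp[12][9] = 7 confirms this is the maximum.

7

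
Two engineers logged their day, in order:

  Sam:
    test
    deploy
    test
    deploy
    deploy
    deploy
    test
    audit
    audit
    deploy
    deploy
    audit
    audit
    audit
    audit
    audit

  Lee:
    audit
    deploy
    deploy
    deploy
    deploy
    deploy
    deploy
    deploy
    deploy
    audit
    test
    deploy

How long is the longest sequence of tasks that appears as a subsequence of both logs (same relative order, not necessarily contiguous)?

Match deploy [2,4], deploy [4,5], deploy [5,6], deploy [6,7], deploy [10,8], deploy [11,9], audit [12,10] — 7 tasks in the same relative order in both. Since dp[16][12] = 7, nothing longer is possible.

7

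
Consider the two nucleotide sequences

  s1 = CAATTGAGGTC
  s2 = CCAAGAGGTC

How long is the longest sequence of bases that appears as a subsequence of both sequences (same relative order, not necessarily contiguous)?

9

Pick C at s1[1]=s2[2], then A at s1[2]=s2[3], then A at s1[3]=s2[4], then G at s1[6]=s2[5], then A at s1[7]=s2[6], then G at s1[8]=s2[7], then G at s1[9]=s2[8], then T at s1[10]=s2[9], then C at s1[11]=s2[10]; all 9 bases appear in both, in order. dp[11][10] = 9 confirms this is the maximum.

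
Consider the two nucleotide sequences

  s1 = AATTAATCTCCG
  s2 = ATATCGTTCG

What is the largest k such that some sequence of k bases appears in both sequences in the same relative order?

8

Match A (s1 #2, s2 #1), then T (s1 #4, s2 #2), then A (s1 #6, s2 #3), then T (s1 #7, s2 #4), then C (s1 #8, s2 #5), then T (s1 #9, s2 #8), then C (s1 #11, s2 #9), then G (s1 #12, s2 #10) — 8 bases in the same relative order in both. dp[12][10] = 8 confirms this is the maximum.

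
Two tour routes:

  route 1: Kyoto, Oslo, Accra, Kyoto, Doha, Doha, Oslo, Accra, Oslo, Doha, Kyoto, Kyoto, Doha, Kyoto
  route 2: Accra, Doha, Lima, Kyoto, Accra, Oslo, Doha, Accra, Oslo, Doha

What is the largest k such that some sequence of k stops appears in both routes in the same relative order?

6

One common subsequence of length 6: Kyoto [1,4], Oslo [2,6], Doha [6,7], Accra [8,8], Oslo [9,9], Doha [13,10]. Since dp[14][10] = 6, nothing longer is possible.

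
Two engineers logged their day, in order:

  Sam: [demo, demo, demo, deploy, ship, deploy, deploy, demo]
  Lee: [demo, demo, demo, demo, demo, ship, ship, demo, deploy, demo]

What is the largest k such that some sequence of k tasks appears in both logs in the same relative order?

6

Taking demo [1,3], then demo [2,4], then demo [3,5], then ship [5,7], then deploy [7,9], then demo [8,10] gives a common subsequence of length 6. The LCS DP gives dp[8][10] = 6, so this is optimal.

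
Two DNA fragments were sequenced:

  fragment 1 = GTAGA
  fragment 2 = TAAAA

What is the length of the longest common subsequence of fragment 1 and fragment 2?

Match T [2,1] → A [3,4] → A [5,5] — 3 bases in the same relative order in both. dp[5][5] = 3 confirms this is the maximum.

3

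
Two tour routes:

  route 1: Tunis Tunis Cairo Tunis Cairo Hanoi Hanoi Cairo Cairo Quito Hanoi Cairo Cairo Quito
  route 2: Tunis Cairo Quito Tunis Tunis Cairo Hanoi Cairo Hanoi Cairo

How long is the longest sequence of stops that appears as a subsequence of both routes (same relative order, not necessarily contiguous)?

One common subsequence of length 8: Tunis [1,1], Tunis [2,4], Tunis [4,5], Cairo [5,6], Hanoi [7,7], Cairo [9,8], Hanoi [11,9], Cairo [13,10]. The LCS DP gives dp[14][10] = 8, so this is optimal.

8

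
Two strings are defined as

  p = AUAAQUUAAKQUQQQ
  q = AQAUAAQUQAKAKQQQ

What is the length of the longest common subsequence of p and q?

Taking A at p[1]=q[3], U at p[2]=q[4], A at p[3]=q[5], A at p[4]=q[6], Q at p[5]=q[7], U at p[6]=q[8], A at p[8]=q[10], A at p[9]=q[12], K at p[10]=q[13], Q at p[13]=q[14], Q at p[14]=q[15], Q at p[15]=q[16] gives a common subsequence of length 12, and the DP table's final entry dp[15][16] is also 12, so no common subsequence is longer.

12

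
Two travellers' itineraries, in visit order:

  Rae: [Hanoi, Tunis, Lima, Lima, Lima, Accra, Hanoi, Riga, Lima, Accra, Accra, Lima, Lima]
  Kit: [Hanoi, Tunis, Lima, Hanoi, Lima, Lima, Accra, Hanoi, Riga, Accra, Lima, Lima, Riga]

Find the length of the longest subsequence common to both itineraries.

11

Pick Hanoi (Rae #1, Kit #1), then Tunis (Rae #2, Kit #2), then Lima (Rae #3, Kit #3), then Lima (Rae #4, Kit #5), then Lima (Rae #5, Kit #6), then Accra (Rae #6, Kit #7), then Hanoi (Rae #7, Kit #8), then Riga (Rae #8, Kit #9), then Accra (Rae #11, Kit #10), then Lima (Rae #12, Kit #11), then Lima (Rae #13, Kit #12); all 11 stops appear in both, in order, and the DP table's final entry dp[13][13] is also 11, so no common subsequence is longer.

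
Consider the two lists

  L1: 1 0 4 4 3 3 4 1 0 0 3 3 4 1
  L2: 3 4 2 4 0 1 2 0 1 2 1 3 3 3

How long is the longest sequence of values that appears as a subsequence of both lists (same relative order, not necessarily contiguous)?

6

Match 4 (L1 #3, L2 #2); then 4 (L1 #4, L2 #4); then 1 (L1 #8, L2 #6); then 0 (L1 #9, L2 #8); then 3 (L1 #11, L2 #13); then 3 (L1 #12, L2 #14) — 6 values in the same relative order in both. Since dp[14][14] = 6, nothing longer is possible.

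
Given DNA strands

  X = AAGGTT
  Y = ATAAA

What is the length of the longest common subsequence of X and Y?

2

Pick A [1,4] → A [2,5]; all 2 bases appear in both, in order. The LCS DP gives dp[6][5] = 2, so this is optimal.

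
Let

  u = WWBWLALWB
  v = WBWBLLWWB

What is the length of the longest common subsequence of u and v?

Pick W [1,1] → W [2,3] → B [3,4] → L [5,5] → L [7,6] → W [8,8] → B [9,9]; all 7 characters appear in both, in order. Since dp[9][9] = 7, nothing longer is possible.

7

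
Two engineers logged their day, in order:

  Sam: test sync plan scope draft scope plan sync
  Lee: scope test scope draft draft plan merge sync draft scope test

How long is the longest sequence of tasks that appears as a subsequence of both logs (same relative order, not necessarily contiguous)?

Pick test [1,2] → scope [4,3] → draft [5,5] → plan [7,6] → sync [8,8]; all 5 tasks appear in both, in order. Since dp[8][11] = 5, nothing longer is possible.

5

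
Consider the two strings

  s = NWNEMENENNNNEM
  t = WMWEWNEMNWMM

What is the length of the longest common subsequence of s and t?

Match W at s[2]=t[1]; then M at s[5]=t[2]; then E at s[6]=t[4]; then N at s[7]=t[6]; then E at s[8]=t[7]; then N at s[9]=t[9]; then M at s[14]=t[12] — 7 characters in the same relative order in both. dp[14][12] = 7 confirms this is the maximum.

7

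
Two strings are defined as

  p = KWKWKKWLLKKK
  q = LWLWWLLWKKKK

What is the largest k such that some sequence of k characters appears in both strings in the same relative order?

Match W [2,2] → W [4,4] → W [7,5] → L [8,6] → L [9,7] → K [10,10] → K [11,11] → K [12,12] — 8 characters in the same relative order in both, and the DP table's final entry dp[12][12] is also 8, so no common subsequence is longer.

8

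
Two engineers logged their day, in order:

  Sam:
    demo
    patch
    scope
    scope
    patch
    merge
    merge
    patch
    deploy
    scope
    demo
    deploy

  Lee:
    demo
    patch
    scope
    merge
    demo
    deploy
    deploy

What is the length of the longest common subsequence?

Taking demo [1,1]; then patch [2,2]; then scope [4,3]; then merge [6,4]; then deploy [9,6]; then deploy [12,7] gives a common subsequence of length 6. The LCS DP gives dp[12][7] = 6, so this is optimal.

6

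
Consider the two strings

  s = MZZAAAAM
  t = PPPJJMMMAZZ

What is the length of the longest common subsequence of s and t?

Let dp[i][j] be the LCS length of the first i characters of s and the first j characters of t. dp[i][j] = dp[i-1][j-1]+1 when the i-th and j-th characters match, else max(dp[i-1][j], dp[i][j-1]).
    ·  P  P  P  J  J  M  M  M  A  Z  Z
 ·  0  0  0  0  0  0  0  0  0  0  0  0
 M  0  0  0  0  0  0  1  1  1  1  1  1
 Z  0  0  0  0  0  0  1  1  1  1  2  2
 Z  0  0  0  0  0  0  1  1  1  1  2  3
 A  0  0  0  0  0  0  1  1  1  2  2  3
 A  0  0  0  0  0  0  1  1  1  2  2  3
 A  0  0  0  0  0  0  1  1  1  2  2  3
 A  0  0  0  0  0  0  1  1  1  2  2  3
 M  0  0  0  0  0  0  1  2  2  2  2  3
dp[8][11] = 3. One LCS (by backtracking along matches): MZZ.

3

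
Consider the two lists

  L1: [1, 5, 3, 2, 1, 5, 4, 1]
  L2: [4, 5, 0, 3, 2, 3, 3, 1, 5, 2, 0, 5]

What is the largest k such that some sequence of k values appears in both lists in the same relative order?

5

Let dp[i][j] be the LCS length of the first i values of L1 and the first j values of L2. dp[i][j] = dp[i-1][j-1]+1 when the i-th and j-th values match, else max(dp[i-1][j], dp[i][j-1]).
    ·  4  5  0  3  2  3  3  1  5  2  0  5
 ·  0  0  0  0  0  0  0  0  0  0  0  0  0
 1  0  0  0  0  0  0  0  0  1  1  1  1  1
 5  0  0  1  1  1  1  1  1  1  2  2  2  2
 3  0  0  1  1  2  2  2  2  2  2  2  2  2
 2  0  0  1  1  2  3  3  3  3  3  3  3  3
 1  0  0  1  1  2  3  3  3  4  4  4  4  4
 5  0  0  1  1  2  3  3  3  4  5  5  5  5
 4  0  1  1  1  2  3  3  3  4  5  5  5  5
 1  0  1  1  1  2  3  3  3  4  5  5  5  5
dp[8][12] = 5. One LCS (by backtracking along matches): 5, 3, 2, 1, 5.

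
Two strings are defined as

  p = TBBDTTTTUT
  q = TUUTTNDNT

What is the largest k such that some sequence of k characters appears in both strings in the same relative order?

Taking T [1,1]; then T [5,4]; then T [6,5]; then T [10,9] gives a common subsequence of length 4. dp[10][9] = 4 confirms this is the maximum.

4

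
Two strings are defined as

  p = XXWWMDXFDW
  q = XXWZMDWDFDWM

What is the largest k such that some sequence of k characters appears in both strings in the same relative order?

8

Let dp[i][j] be the LCS length of the first i characters of p and the first j characters of q. dp[i][j] = dp[i-1][j-1]+1 when the i-th and j-th characters match, else max(dp[i-1][j], dp[i][j-1]).
    ·  X  X  W  Z  M  D  W  D  F  D  W  M
 ·  0  0  0  0  0  0  0  0  0  0  0  0  0
 X  0  1  1  1  1  1  1  1  1  1  1  1  1
 X  0  1  2  2  2  2  2  2  2  2  2  2  2
 W  0  1  2  3  3  3  3  3  3  3  3  3  3
 W  0  1  2  3  3  3  3  4  4  4  4  4  4
 M  0  1  2  3  3  4  4  4  4  4  4  4  5
 D  0  1  2  3  3  4  5  5  5  5  5  5  5
 X  0  1  2  3  3  4  5  5  5  5  5  5  5
 F  0  1  2  3  3  4  5  5  5  6  6  6  6
 D  0  1  2  3  3  4  5  5  6  6  7  7  7
 W  0  1  2  3  3  4  5  6  6  6  7  8  8
dp[10][12] = 8. One LCS (by backtracking along matches): XXWWDFDW.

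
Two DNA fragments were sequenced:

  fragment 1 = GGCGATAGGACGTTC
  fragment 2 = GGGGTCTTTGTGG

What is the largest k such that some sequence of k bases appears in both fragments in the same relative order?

7

Taking G [1,3], then G [2,4], then C [3,6], then G [4,10], then T [6,11], then G [9,12], then G [12,13] gives a common subsequence of length 7. dp[15][13] = 7 confirms this is the maximum.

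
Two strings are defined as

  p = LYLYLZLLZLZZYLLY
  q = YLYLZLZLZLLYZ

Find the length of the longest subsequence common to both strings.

Pick Y (p #2, q #1), then L (p #3, q #2), then Y (p #4, q #3), then L (p #5, q #4), then Z (p #6, q #5), then L (p #8, q #6), then Z (p #9, q #7), then L (p #10, q #8), then Z (p #12, q #9), then L (p #14, q #10), then L (p #15, q #11), then Y (p #16, q #12); all 12 characters appear in both, in order. Since dp[16][13] = 12, nothing longer is possible.

12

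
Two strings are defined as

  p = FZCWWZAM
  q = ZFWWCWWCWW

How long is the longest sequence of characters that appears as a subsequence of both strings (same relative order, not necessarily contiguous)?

Let dp[i][j] be the LCS length of the first i characters of p and the first j characters of q. dp[i][j] = dp[i-1][j-1]+1 when the i-th and j-th characters match, else max(dp[i-1][j], dp[i][j-1]).
    ·  Z  F  W  W  C  W  W  C  W  W
 ·  0  0  0  0  0  0  0  0  0  0  0
 F  0  0  1  1  1  1  1  1  1  1  1
 Z  0  1  1  1  1  1  1  1  1  1  1
 C  0  1  1  1  1  2  2  2  2  2  2
 W  0  1  1  2  2  2  3  3  3  3  3
 W  0  1  1  2  3  3  3  4  4  4  4
 Z  0  1  1  2  3  3  3  4  4  4  4
 A  0  1  1  2  3  3  3  4  4  4  4
 M  0  1  1  2  3  3  3  4  4  4  4
dp[8][10] = 4. One LCS (by backtracking along matches): FCWW.

4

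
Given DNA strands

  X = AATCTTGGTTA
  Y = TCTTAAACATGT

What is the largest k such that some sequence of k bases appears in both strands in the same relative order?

Taking A at X[1]=Y[6], A at X[2]=Y[7], C at X[4]=Y[8], T at X[6]=Y[10], G at X[8]=Y[11], T at X[10]=Y[12] gives a common subsequence of length 6. The LCS DP gives dp[11][12] = 6, so this is optimal.

6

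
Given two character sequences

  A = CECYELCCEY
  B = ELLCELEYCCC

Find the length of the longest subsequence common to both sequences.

Let dp[i][j] be the LCS length of the first i characters of A and the first j characters of B. dp[i][j] = dp[i-1][j-1]+1 when the i-th and j-th characters match, else max(dp[i-1][j], dp[i][j-1]).
    ·  E  L  L  C  E  L  E  Y  C  C  C
 ·  0  0  0  0  0  0  0  0  0  0  0  0
 C  0  0  0  0  1  1  1  1  1  1  1  1
 E  0  1  1  1  1  2  2  2  2  2  2  2
 C  0  1  1  1  2  2  2  2  2  3  3  3
 Y  0  1  1  1  2  2  2  2  3  3  3  3
 E  0  1  1  1  2  3  3  3  3  3  3  3
 L  0  1  2  2  2  3  4  4  4  4  4  4
 C  0  1  2  2  3  3  4  4  4  5  5  5
 C  0  1  2  2  3  3  4  4  4  5  6  6
 E  0  1  2  2  3  4  4  5  5  5  6  6
 Y  0  1  2  2  3  4  4  5  6  6  6  6
dp[10][11] = 6. One LCS (by backtracking along matches): ECELCC.

6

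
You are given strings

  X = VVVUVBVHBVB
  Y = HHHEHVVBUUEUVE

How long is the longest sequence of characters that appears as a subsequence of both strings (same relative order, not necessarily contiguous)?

Match V [1,6] → V [2,7] → U [4,12] → V [5,13] — 4 characters in the same relative order in both. The LCS DP gives dp[11][14] = 4, so this is optimal.

4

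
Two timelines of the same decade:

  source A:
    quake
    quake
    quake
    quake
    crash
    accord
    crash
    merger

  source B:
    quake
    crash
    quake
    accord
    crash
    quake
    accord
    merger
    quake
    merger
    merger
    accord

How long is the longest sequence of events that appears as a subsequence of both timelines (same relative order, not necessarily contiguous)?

5

Pick quake (source A #1, source B #1), quake (source A #2, source B #3), quake (source A #3, source B #6), quake (source A #4, source B #9), accord (source A #6, source B #12); all 5 events appear in both, in order. Since dp[8][12] = 5, nothing longer is possible.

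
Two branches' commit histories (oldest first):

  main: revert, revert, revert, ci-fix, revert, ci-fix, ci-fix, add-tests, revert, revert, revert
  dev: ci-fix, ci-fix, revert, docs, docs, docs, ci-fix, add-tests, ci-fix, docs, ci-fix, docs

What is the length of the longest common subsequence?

Taking revert at main[1]=dev[3], ci-fix at main[4]=dev[7], ci-fix at main[6]=dev[9], ci-fix at main[7]=dev[11] gives a common subsequence of length 4. dp[11][12] = 4 confirms this is the maximum.

4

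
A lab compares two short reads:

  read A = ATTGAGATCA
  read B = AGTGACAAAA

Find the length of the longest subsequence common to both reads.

Let dp[i][j] be the LCS length of the first i bases of read A and the first j bases of read B. dp[i][j] = dp[i-1][j-1]+1 when the i-th and j-th bases match, else max(dp[i-1][j], dp[i][j-1]).
    ·  A  G  T  G  A  C  A  A  A  A
 ·  0  0  0  0  0  0  0  0  0  0  0
 A  0  1  1  1  1  1  1  1  1  1  1
 T  0  1  1  2  2  2  2  2  2  2  2
 T  0  1  1  2  2  2  2  2  2  2  2
 G  0  1  2  2  3  3  3  3  3  3  3
 A  0  1  2  2  3  4  4  4  4  4  4
 G  0  1  2  2  3  4  4  4  4  4  4
 A  0  1  2  2  3  4  4  5  5  5  5
 T  0  1  2  3  3  4  4  5  5  5  5
 C  0  1  2  3  3  4  5  5  5  5  5
 A  0  1  2  3  3  4  5  6  6  6  6
dp[10][10] = 6. One LCS (by backtracking along matches): ATGAAA.

6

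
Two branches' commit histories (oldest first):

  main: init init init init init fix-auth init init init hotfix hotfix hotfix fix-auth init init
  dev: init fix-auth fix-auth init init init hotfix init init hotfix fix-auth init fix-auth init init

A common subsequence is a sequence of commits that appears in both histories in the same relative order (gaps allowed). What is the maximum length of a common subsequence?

10

Match init at main[1]=dev[4], then init at main[2]=dev[5], then init at main[3]=dev[6], then init at main[4]=dev[8], then init at main[5]=dev[9], then fix-auth at main[6]=dev[11], then init at main[9]=dev[12], then fix-auth at main[13]=dev[13], then init at main[14]=dev[14], then init at main[15]=dev[15] — 10 commits in the same relative order in both. dp[15][15] = 10 confirms this is the maximum.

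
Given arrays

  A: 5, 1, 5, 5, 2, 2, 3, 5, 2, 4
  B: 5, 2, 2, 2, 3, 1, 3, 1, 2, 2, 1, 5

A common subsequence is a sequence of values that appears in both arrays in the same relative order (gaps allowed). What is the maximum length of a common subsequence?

5

Pick 5 (A #1, B #1), then 1 (A #2, B #8), then 2 (A #5, B #9), then 2 (A #6, B #10), then 5 (A #8, B #12); all 5 values appear in both, in order. Since dp[10][12] = 5, nothing longer is possible.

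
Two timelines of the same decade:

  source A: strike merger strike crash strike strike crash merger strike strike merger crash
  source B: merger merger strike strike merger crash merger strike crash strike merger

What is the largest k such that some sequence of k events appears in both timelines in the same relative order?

Pick merger [2,2], then strike [3,3], then strike [5,4], then crash [7,6], then merger [8,7], then strike [9,8], then strike [10,10], then merger [11,11]; all 8 events appear in both, in order, and the DP table's final entry dp[12][11] is also 8, so no common subsequence is longer.

8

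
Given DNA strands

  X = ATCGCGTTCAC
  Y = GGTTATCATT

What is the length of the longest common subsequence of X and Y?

Let dp[i][j] be the LCS length of the first i bases of X and the first j bases of Y. dp[i][j] = dp[i-1][j-1]+1 when the i-th and j-th bases match, else max(dp[i-1][j], dp[i][j-1]).
    ·  G  G  T  T  A  T  C  A  T  T
 ·  0  0  0  0  0  0  0  0  0  0  0
 A  0  0  0  0  0  1  1  1  1  1  1
 T  0  0  0  1  1  1  2  2  2  2  2
 C  0  0  0  1  1  1  2  3  3  3  3
 G  0  1  1  1  1  1  2  3  3  3  3
 C  0  1  1  1  1  1  2  3  3  3  3
 G  0  1  2  2  2  2  2  3  3  3  3
 T  0  1  2  3  3  3  3  3  3  4  4
 T  0  1  2  3  4  4  4  4  4  4  5
 C  0  1  2  3  4  4  4  5  5  5  5
 A  0  1  2  3  4  5  5  5  6  6  6
 C  0  1  2  3  4  5  5  6  6  6  6
dp[11][10] = 6. One LCS (by backtracking along matches): GGTTCA.

6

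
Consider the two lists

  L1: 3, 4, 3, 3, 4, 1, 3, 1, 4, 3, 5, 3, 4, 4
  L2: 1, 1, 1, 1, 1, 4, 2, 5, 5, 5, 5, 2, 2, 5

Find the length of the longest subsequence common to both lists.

Pick 1 [6,4], 1 [8,5], 4 [9,6], 5 [11,14]; all 4 values appear in both, in order. dp[14][14] = 4 confirms this is the maximum.

4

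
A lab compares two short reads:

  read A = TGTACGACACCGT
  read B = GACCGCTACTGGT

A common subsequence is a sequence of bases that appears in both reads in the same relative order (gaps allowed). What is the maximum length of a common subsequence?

9

Taking G at read A[2]=read B[1], then A at read A[4]=read B[2], then C at read A[5]=read B[4], then G at read A[6]=read B[5], then C at read A[8]=read B[6], then A at read A[9]=read B[8], then C at read A[10]=read B[9], then G at read A[12]=read B[12], then T at read A[13]=read B[13] gives a common subsequence of length 9. The LCS DP gives dp[13][13] = 9, so this is optimal.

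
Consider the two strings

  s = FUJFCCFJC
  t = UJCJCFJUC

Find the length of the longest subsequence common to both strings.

7

Taking U (s #2, t #1); then J (s #3, t #2); then C (s #5, t #3); then C (s #6, t #5); then F (s #7, t #6); then J (s #8, t #7); then C (s #9, t #9) gives a common subsequence of length 7. dp[9][9] = 7 confirms this is the maximum.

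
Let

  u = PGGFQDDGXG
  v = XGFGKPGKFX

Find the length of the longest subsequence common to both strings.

4

One common subsequence of length 4: P (u #1, v #6); then G (u #2, v #7); then F (u #4, v #9); then X (u #9, v #10). Since dp[10][10] = 4, nothing longer is possible.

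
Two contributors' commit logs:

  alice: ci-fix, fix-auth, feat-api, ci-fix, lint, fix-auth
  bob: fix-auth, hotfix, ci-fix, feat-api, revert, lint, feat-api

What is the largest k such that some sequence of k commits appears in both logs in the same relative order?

Taking ci-fix [1,3]; then feat-api [3,4]; then lint [5,6] gives a common subsequence of length 3. The LCS DP gives dp[6][7] = 3, so this is optimal.

3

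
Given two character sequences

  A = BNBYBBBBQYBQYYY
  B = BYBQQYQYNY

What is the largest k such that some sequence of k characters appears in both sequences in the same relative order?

Taking B at A[3]=B[1], Y at A[4]=B[2], B at A[5]=B[3], Q at A[9]=B[5], Y at A[10]=B[6], Q at A[12]=B[7], Y at A[13]=B[8], Y at A[15]=B[10] gives a common subsequence of length 8. The LCS DP gives dp[15][10] = 8, so this is optimal.

8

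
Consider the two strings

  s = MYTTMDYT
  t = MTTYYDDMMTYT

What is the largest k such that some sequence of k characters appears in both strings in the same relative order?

6

Pick M at s[1]=t[1]; then T at s[3]=t[2]; then T at s[4]=t[3]; then M at s[5]=t[9]; then Y at s[7]=t[11]; then T at s[8]=t[12]; all 6 characters appear in both, in order. dp[8][12] = 6 confirms this is the maximum.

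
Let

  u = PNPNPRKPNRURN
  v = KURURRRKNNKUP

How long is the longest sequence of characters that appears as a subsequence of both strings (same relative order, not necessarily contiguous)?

Pick K (u #7, v #1), R (u #10, v #3), U (u #11, v #4), R (u #12, v #7), N (u #13, v #10); all 5 characters appear in both, in order. dp[13][13] = 5 confirms this is the maximum.

5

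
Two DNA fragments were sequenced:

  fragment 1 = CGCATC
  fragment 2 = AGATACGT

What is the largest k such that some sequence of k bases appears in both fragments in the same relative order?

4

One common subsequence of length 4: G (fragment 1 #2, fragment 2 #2), A (fragment 1 #4, fragment 2 #3), T (fragment 1 #5, fragment 2 #4), C (fragment 1 #6, fragment 2 #6), and the DP table's final entry dp[6][8] is also 4, so no common subsequence is longer.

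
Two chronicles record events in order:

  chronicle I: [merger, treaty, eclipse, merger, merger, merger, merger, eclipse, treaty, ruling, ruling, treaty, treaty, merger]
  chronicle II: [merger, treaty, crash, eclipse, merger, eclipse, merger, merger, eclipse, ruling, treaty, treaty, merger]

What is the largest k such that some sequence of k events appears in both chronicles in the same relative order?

11

One common subsequence of length 11: merger [1,1]; then treaty [2,2]; then eclipse [3,4]; then merger [4,5]; then merger [6,7]; then merger [7,8]; then eclipse [8,9]; then ruling [11,10]; then treaty [12,11]; then treaty [13,12]; then merger [14,13]. dp[14][13] = 11 confirms this is the maximum.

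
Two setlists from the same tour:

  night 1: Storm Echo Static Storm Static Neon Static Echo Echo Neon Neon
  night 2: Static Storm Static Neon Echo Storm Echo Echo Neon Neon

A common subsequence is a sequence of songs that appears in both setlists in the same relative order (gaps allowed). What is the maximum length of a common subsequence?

8

One common subsequence of length 8: Static at night 1[3]=night 2[1], Storm at night 1[4]=night 2[2], Static at night 1[5]=night 2[3], Neon at night 1[6]=night 2[4], Echo at night 1[8]=night 2[7], Echo at night 1[9]=night 2[8], Neon at night 1[10]=night 2[9], Neon at night 1[11]=night 2[10], and the DP table's final entry dp[11][10] is also 8, so no common subsequence is longer.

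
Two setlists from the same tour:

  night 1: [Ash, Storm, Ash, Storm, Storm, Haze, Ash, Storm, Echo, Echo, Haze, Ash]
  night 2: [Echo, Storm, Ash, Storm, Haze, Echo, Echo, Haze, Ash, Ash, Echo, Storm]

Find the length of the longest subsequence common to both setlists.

Match Storm (night 1 #2, night 2 #2); then Ash (night 1 #3, night 2 #3); then Storm (night 1 #5, night 2 #4); then Haze (night 1 #6, night 2 #5); then Echo (night 1 #9, night 2 #6); then Echo (night 1 #10, night 2 #7); then Haze (night 1 #11, night 2 #8); then Ash (night 1 #12, night 2 #10) — 8 songs in the same relative order in both, and the DP table's final entry dp[12][12] is also 8, so no common subsequence is longer.

8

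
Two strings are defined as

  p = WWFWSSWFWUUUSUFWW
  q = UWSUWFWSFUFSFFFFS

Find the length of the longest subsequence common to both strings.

Match W [1,2], then W [2,5], then F [3,6], then W [4,7], then S [6,8], then F [8,9], then U [10,10], then S [13,12], then F [15,16] — 9 characters in the same relative order in both. The LCS DP gives dp[17][17] = 9, so this is optimal.

9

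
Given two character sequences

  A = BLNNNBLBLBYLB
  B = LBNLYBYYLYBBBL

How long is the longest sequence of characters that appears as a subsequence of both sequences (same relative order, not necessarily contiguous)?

7

Taking B [1,2] → L [2,4] → B [6,6] → L [7,9] → B [8,12] → B [10,13] → L [12,14] gives a common subsequence of length 7. The LCS DP gives dp[13][14] = 7, so this is optimal.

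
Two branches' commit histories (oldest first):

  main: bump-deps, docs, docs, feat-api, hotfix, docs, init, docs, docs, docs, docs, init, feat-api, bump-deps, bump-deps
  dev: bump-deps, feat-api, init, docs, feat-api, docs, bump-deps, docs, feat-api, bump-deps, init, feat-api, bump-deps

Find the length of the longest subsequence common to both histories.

9

One common subsequence of length 9: bump-deps [1,1], then feat-api [4,2], then init [7,3], then docs [8,4], then docs [9,6], then docs [10,8], then init [12,11], then feat-api [13,12], then bump-deps [15,13]. The LCS DP gives dp[15][13] = 9, so this is optimal.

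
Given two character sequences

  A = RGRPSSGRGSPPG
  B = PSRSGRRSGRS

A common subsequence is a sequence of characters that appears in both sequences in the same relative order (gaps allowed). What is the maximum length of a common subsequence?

7

Let dp[i][j] be the LCS length of the first i characters of A and the first j characters of B. dp[i][j] = dp[i-1][j-1]+1 when the i-th and j-th characters match, else max(dp[i-1][j], dp[i][j-1]).
    ·  P  S  R  S  G  R  R  S  G  R  S
 ·  0  0  0  0  0  0  0  0  0  0  0  0
 R  0  0  0  1  1  1  1  1  1  1  1  1
 G  0  0  0  1  1  2  2  2  2  2  2  2
 R  0  0  0  1  1  2  3  3  3  3  3  3
 P  0  1  1  1  1  2  3  3  3  3  3  3
 S  0  1  2  2  2  2  3  3  4  4  4  4
 S  0  1  2  2  3  3  3  3  4  4  4  5
 G  0  1  2  2  3  4  4  4  4  5  5  5
 R  0  1  2  3  3  4  5  5  5  5  6  6
 G  0  1  2  3  3  4  5  5  5  6  6  6
 S  0  1  2  3  4  4  5  5  6  6  6  7
 P  0  1  2  3  4  4  5  5  6  6  6  7
 P  0  1  2  3  4  4  5  5  6  6  6  7
 G  0  1  2  3  4  5  5  5  6  7  7  7
dp[13][11] = 7. One LCS (by backtracking along matches): RGRSGRS.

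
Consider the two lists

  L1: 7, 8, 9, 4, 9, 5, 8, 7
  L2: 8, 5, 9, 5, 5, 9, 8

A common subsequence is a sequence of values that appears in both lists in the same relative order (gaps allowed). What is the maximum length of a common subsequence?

4

Let dp[i][j] be the LCS length of the first i values of L1 and the first j values of L2. dp[i][j] = dp[i-1][j-1]+1 when the i-th and j-th values match, else max(dp[i-1][j], dp[i][j-1]).
    ·  8  5  9  5  5  9  8
 ·  0  0  0  0  0  0  0  0
 7  0  0  0  0  0  0  0  0
 8  0  1  1  1  1  1  1  1
 9  0  1  1  2  2  2  2  2
 4  0  1  1  2  2  2  2  2
 9  0  1  1  2  2  2  3  3
 5  0  1  2  2  3  3  3  3
 8  0  1  2  2  3  3  3  4
 7  0  1  2  2  3  3  3  4
dp[8][7] = 4. One LCS (by backtracking along matches): 8, 9, 9, 8.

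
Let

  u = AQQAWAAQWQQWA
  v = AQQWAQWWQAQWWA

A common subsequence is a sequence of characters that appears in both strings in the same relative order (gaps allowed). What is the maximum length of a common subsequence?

One common subsequence of length 11: A [1,1], then Q [2,2], then Q [3,3], then W [5,4], then A [7,5], then Q [8,6], then W [9,8], then Q [10,9], then Q [11,11], then W [12,13], then A [13,14], and the DP table's final entry dp[13][14] is also 11, so no common subsequence is longer.

11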